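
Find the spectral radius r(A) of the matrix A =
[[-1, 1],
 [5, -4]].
r(A) = (5 + sqrt(29))/2 ≈ 5.1926

The eigenvalues of A are the roots of its characteristic polynomial. With M = A (coefficients from the trace and determinant):
  p(λ) = det(λ I - M) = λ^2 + 5λ - 1.
For λ^2 + 5λ - 1 the discriminant is 29. It is nonnegative but not a perfect square, so the roots are real and irrational: λ = (-5 ± sqrt(29))/2 ≈ 0.1926, -5.1926.
Thus the eigenvalues (to 4 decimals) are 0.1926 (modulus 0.1926); -5.1926 (modulus 5.1926). The spectral radius is the largest modulus: r(A) = (5 + sqrt(29))/2 ≈ 5.1926. (Cross-check: r(A) ≤ ||A||_2 ≈ 6.5557; equality holds whenever A is normal, though it can also hold for some non-normal A.)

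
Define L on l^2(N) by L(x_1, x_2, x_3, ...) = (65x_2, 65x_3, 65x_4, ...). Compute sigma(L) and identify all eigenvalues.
sigma(L) = closed disk {z in C : |z| ≤ 65}; sigma_p(L) = open disk {z in C : |z| < 65}

Note L = 65·V where V is the unit left shift (V x)_k = x_{k+1}; so sigma(L) = 65·sigma(V) and ||L|| = 65||V||. ||L x||^2 = 4225sum_{k≥2} |x_k|^2 ≤ 4225||x||^2, with equality on {x : x_1 = 0}, so ||L|| = 65. For any lambda with |lambda| < 65, set r = lambda/65 (|r| < 1); the vector x = (1, r, r^2, ...) is in l^2 and satisfies L x = 65(r, r^2, ...) = lambda x, so lambda is an eigenvalue. On the boundary |lambda| = 65 the geometric series diverges, so no l^2 eigenvector exists, but these lambda lie in the approximate point spectrum. Hence sigma(L) is the closed disk of radius 65 and sigma_p(L) is the open disk.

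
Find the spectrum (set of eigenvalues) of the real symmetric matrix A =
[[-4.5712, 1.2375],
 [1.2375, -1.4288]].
sigma(A) ≈ {-5, -1}

A is real symmetric, so its spectrum consists of real eigenvalues. Expanding the characteristic polynomial of the displayed matrix gives
  det(λ I - A) = p(λ) = λ^2 + (6)λ + (5).
Solving p(λ) = 0 yields eigenvalues ≈ -5, -1. (A is shown rounded to 4 decimals, so these recover the underlying integer eigenvalues to within that precision.)
Verification: the trace of A = -6 equals the sum of eigenvalues -6, and det(A) ≈ 4.9999 matches the eigenvalue product 5.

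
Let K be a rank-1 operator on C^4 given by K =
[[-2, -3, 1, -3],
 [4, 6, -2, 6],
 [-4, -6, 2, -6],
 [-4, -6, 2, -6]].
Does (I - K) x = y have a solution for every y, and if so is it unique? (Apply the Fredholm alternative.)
(I - K) is invertible (det(I - K) = 1 ≠ 0), so for every y in C^4 the equation (I - K) x = y has a unique solution.

K has rank 1, so it is an outer product K = u v^T: every row of K is a multiple of one row vector. Reading off the entries, u = (-1, 2, -2, -2) and v = (2, 3, -1, 3) (row i of K equals u_i·v^T). A rank-one matrix u v^T satisfies K u = u (v·u) and kills the (3)-dimensional subspace v^⊥, so its characteristic polynomial is lambda^3 (lambda - v·u) with v·u = tr K = 0. Hence the eigenvalues of I - K are 1 (multiplicity 3) and 1 - (0) = 1, so det(I - K) = 1. (Direct check: I - K =
[[3, 3, -1, 3],
 [-4, -5, 2, -6],
 [4, 6, -1, 6],
 [4, 6, -2, 7]]
has determinant 1.) The finite-dimensional Fredholm alternative says: either (I - K) is invertible, or ker(I - K) ≠ {0} and then range(I - K) = ker((I - K)^*)^⊥, with dim ker(I - K) = dim ker((I - K)^*). Since det(I - K) ≠ 0, 1 is not an eigenvalue of K and ker(I - K) = {0}, so we are in the first case: for every y there is a unique x = (I - K)^(-1) y. Explicitly, by the Sherman–Morrison formula, (I - u v^T)^(-1) = I + u v^T/(1 - v·u), i.e. (I - K)^(-1) = I + K.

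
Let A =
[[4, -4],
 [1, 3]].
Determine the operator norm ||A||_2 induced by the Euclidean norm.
||A||_2 = sqrt((42 + sqrt(740))/2) ≈ 5.8823 (= sqrt(largest eigenvalue of A^T A))

||A||_2 = sigma_max(A) = sqrt(lambda_max(A^T A)). Form the symmetric matrix M = A^T A =
[[17, -13],
 [-13, 25]].
Its characteristic polynomial (trace, determinant of M give the coefficients) is
  p(λ) = det(λ I - M) = λ^2 - 42λ + 256.
For λ^2 - 42λ + 256 the discriminant is 740. It is nonnegative but not a perfect square, so the roots are real and irrational: λ = (42 ± sqrt(740))/2 ≈ 34.6015, 7.3985.
So the eigenvalues of A^T A are ≈ 7.3985, 34.6015 (all ≥ 0, as they must be for A^T A). The largest is λ_max = (42 + sqrt(740))/2 ≈ 34.6015, hence ||A||_2 = sqrt(λ_max) = sqrt((42 + sqrt(740))/2) ≈ 5.8823.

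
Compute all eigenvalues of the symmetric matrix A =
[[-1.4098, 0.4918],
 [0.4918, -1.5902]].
sigma(A) ≈ {-2, -1}

A is real symmetric, so its spectrum consists of real eigenvalues. Expanding the characteristic polynomial of the displayed matrix gives
  det(λ I - A) = p(λ) = λ^2 + (3)λ + (2).
Solving p(λ) = 0 yields eigenvalues ≈ -2, -1. (A is shown rounded to 4 decimals, so these recover the underlying integer eigenvalues to within that precision.)
Verification: the trace of A = -3 equals the sum of eigenvalues -3, and det(A) ≈ 2.0000 matches the eigenvalue product 2.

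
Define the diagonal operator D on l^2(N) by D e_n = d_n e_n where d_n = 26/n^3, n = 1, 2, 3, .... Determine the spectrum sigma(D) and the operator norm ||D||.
sigma(D) = {26/n^3 : n ≥ 1} ∪ {0}; ||D|| = 26

A bounded diagonal operator on l^2 with diagonal entries d_n has spectrum equal to the closure of {d_n : n ≥ 1}: every d_n is an eigenvalue (with eigenvector e_n), so {d_n} ⊂ sigma(D); the spectrum is closed, so its closure is too; and for lambda not in the closure, (D - lambda I) has bounded inverse (the diagonal entries 1/(d_n - lambda) are bounded). For our sequence d_n = 26/n^3, n = 1, 2, 3, ...:
  - {d_n} = {26/n^3 : n ≥ 1}; the only limit point is 0
  - closure = {26/n^3 : n ≥ 1} ∪ {0}
For the norm: a diagonal operator has ||D|| = sup_n |d_n|. Here d_n = 26/n^3 is positive and decreasing, so sup_n |d_n| = d_1 = 26. So ||D|| = 26.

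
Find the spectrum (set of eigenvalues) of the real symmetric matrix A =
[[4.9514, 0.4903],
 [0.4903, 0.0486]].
sigma(A) ≈ {0, 5}

A is real symmetric, so its spectrum consists of real eigenvalues. Expanding the characteristic polynomial of the displayed matrix gives
  det(λ I - A) = p(λ) = λ^2 + (-5)λ + (0).
Solving p(λ) = 0 yields eigenvalues ≈ 0, 5. (A is shown rounded to 4 decimals, so these recover the underlying integer eigenvalues to within that precision.)
Verification: the trace of A = 5 equals the sum of eigenvalues 5, and det(A) ≈ 0.0002 matches the eigenvalue product 0.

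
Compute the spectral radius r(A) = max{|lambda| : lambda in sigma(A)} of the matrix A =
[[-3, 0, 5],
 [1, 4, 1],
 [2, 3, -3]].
r(A) ≈ 6.07

The eigenvalues of A are the roots of its characteristic polynomial. With M = A (coefficients from the trace, the sum of principal 2x2 minors, and det A):
  p(λ) = det(λ I - M) = λ^3 + 2λ^2 - 28λ - 20.
No integer candidate from the rational root theorem (±divisors of 20) is a root, so the roots are irrational. The cubic discriminant is Δ = 100944 > 0, so there are three distinct real roots. p(-7) = -69 and p(-6) = 4 have opposite signs, so a root lies in (-7, -6); Newton's method refines it to λ ≈ -6.07. p(-1) = 9 and p(0) = -20 have opposite signs, so a root lies in (-1, 0); Newton's method refines it to λ ≈ -0.6919. p(4) = -36 and p(5) = 15 have opposite signs, so a root lies in (4, 5); Newton's method refines it to λ ≈ 4.7619. Check (Vieta): the three roots sum to -2, matching tr M = -2.
Thus the eigenvalues (to 4 decimals) are -6.07 (modulus 6.07); -0.6919 (modulus 0.6919); 4.7619 (modulus 4.7619). The spectral radius is the largest modulus: r(A) ≈ 6.07. (Cross-check: r(A) ≤ ||A||_2 ≈ 7.1184; equality holds whenever A is normal, though it can also hold for some non-normal A.)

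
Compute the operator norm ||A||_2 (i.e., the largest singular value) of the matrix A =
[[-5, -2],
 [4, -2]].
||A||_2 = sqrt((49 + sqrt(1105))/2) ≈ 6.4125 (= sqrt(largest eigenvalue of A^T A))

||A||_2 = sigma_max(A) = sqrt(lambda_max(A^T A)). Form the symmetric matrix M = A^T A =
[[41, 2],
 [2, 8]].
Its characteristic polynomial (trace, determinant of M give the coefficients) is
  p(λ) = det(λ I - M) = λ^2 - 49λ + 324.
For λ^2 - 49λ + 324 the discriminant is 1105. It is nonnegative but not a perfect square, so the roots are real and irrational: λ = (49 ± sqrt(1105))/2 ≈ 41.1208, 7.8792.
So the eigenvalues of A^T A are ≈ 7.8792, 41.1208 (all ≥ 0, as they must be for A^T A). The largest is λ_max = (49 + sqrt(1105))/2 ≈ 41.1208, hence ||A||_2 = sqrt(λ_max) = sqrt((49 + sqrt(1105))/2) ≈ 6.4125.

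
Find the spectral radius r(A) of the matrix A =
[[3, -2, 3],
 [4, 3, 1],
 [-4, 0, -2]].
r(A) ≈ 3.8402

The eigenvalues of A are the roots of its characteristic polynomial. With M = A (coefficients from the trace, the sum of principal 2x2 minors, and det A):
  p(λ) = det(λ I - M) = λ^3 - 4λ^2 + 17λ - 10.
No integer candidate from the rational root theorem (±divisors of 10) is a root, so the roots are irrational. The cubic discriminant is Δ = -8048 < 0, so there is one real root and a complex-conjugate pair. p(0) = -10 and p(1) = 4 have opposite signs, so a root lies in (0, 1); Newton's method refines it to λ ≈ 0.6781. Dividing out (λ - (0.6781)) leaves approximately λ^2 - 3.3219λ + 14.7475. For λ^2 - 3.3219λ + 14.7475 the discriminant is -47.9547. It is negative, so the remaining roots are the complex-conjugate pair λ ≈ 1.661 ± 3.4625i. Their product equals the constant term, so |λ|^2 ≈ 14.7475 and |λ| ≈ 3.8402.
Thus the eigenvalues (to 4 decimals) are 0.6781 (modulus 0.6781); 1.661 ± 3.4625i (modulus 3.8402). The spectral radius is the largest modulus: r(A) ≈ 3.8402. (Cross-check: r(A) ≤ ||A||_2 ≈ 7.269; equality holds whenever A is normal, though it can also hold for some non-normal A.)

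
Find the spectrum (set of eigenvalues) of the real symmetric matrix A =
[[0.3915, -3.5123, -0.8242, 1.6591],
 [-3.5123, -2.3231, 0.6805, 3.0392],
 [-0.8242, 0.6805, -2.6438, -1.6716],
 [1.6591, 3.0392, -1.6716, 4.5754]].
sigma(A) ≈ {-6, -3, 3, 6}

A is real symmetric, so its spectrum consists of real eigenvalues. Expanding the characteristic polynomial of the displayed matrix gives
  det(λ I - A) = p(λ) = λ^4 + (0)λ^3 + (-45)λ^2 + (0)λ + (323.9889).
Solving p(λ) = 0 yields eigenvalues ≈ -6, -3, 3, 6. (A is shown rounded to 4 decimals, so these recover the underlying integer eigenvalues to within that precision.)
Verification: the trace of A = 0 equals the sum of eigenvalues 0, and det(A) ≈ 323.9889 matches the eigenvalue product 324.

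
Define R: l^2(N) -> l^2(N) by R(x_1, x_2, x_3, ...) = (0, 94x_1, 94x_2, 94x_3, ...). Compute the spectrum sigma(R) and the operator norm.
sigma(R) = closed disk {z in C : |z| ≤ 94}; ||R|| = 94

Note R = 94·U where U is the unit right shift (U x)_k = x_{k-1} (with x_0 := 0); so ||R|| = 94||U|| and sigma(R) = 94·sigma(U). ||R x||^2 = sum_{k≥1} |94x_k|^2 = 8836||x||^2, so ||R|| = 94 and sigma(R) ⊂ {|z| ≤ 94}. For any |lambda| < 94, the equation (R - lambda I) x = 0 forces x_1 = 0, then 94x_k = lambda x_{k+1} ⇒ x = 0, so R has no eigenvalues. But (R - lambda I) is not surjective for |lambda| < 94: solving (R - lambda I) x = e_1 would require x_n proportional to (lambda/94)^(-n), which is not in l^2. So every |lambda| < 94 lies in the residual spectrum. The boundary |lambda| = 94 is in the approximate point spectrum (the spectrum is closed). Hence sigma(R) is the closed disk of radius 94.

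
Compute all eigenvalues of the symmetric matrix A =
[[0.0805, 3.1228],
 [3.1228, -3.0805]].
sigma(A) ≈ {-5, 2}

A is real symmetric, so its spectrum consists of real eigenvalues. Expanding the characteristic polynomial of the displayed matrix gives
  det(λ I - A) = p(λ) = λ^2 + (3)λ + (-10).
Solving p(λ) = 0 yields eigenvalues ≈ -5, 2. (A is shown rounded to 4 decimals, so these recover the underlying integer eigenvalues to within that precision.)
Verification: the trace of A = -3 equals the sum of eigenvalues -3, and det(A) ≈ -9.9999 matches the eigenvalue product -10.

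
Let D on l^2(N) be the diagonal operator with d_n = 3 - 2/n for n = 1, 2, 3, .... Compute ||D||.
||D|| = 3

For a diagonal operator on l^2 with entries d_n, ||D|| = sup_n |d_n|. Here d_1 = 1, d_2 = 2, ..., and d_n = 3 - 2/n increases monotonically toward 3. All terms lie in [1, 3), so |d_n| = d_n and the supremum is the limit 3, which is not attained by any individual d_n. Hence ||D|| = 3.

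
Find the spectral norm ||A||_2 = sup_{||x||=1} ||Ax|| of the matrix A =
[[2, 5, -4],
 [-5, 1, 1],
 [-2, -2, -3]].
||A||_2 = sqrt((64 + sqrt(1180))/2) ≈ 7.0125 (= sqrt(largest eigenvalue of A^T A))

||A||_2 = sigma_max(A) = sqrt(lambda_max(A^T A)). Form the symmetric matrix M = A^T A =
[[33, 9, -7],
 [9, 30, -13],
 [-7, -13, 26]].
Its characteristic polynomial (trace, sum of principal 2x2 minors, determinant of M give the coefficients) is
  p(λ) = det(λ I - M) = λ^3 - 89λ^2 + 2329λ - 18225.
By the rational root theorem any rational root is an integer divisor of 18225. Testing λ = 25: p(25) = 15625 - 55625 + 58225 - 18225 = 0, so λ = 25 is a root. Dividing out (λ - 25) leaves p(λ) = (λ - 25)(λ^2 - 64λ + 729). For λ^2 - 64λ + 729 the discriminant is 1180. It is nonnegative but not a perfect square, so the roots are real and irrational: λ = (64 ± sqrt(1180))/2 ≈ 49.1756, 14.8244.
So the eigenvalues of A^T A are ≈ 14.8244, 25, 49.1756 (all ≥ 0, as they must be for A^T A). The largest is λ_max = (64 + sqrt(1180))/2 ≈ 49.1756, hence ||A||_2 = sqrt(λ_max) = sqrt((64 + sqrt(1180))/2) ≈ 7.0125.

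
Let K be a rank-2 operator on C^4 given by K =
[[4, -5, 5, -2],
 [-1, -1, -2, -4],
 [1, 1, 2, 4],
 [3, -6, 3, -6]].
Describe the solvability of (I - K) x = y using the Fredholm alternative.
(I - K) is invertible (det(I - K) = -64 ≠ 0), so for every y in C^4 the equation (I - K) x = y has a unique solution.

K has rank 2 and factors as K = U V^T = u1 v1^T + u2 v2^T with u1 = (-2, -1, 1, -3), v1 = (-1, 2, -1, 2), u2 = (-1, 1, -1, 0), v2 = (-2, 1, -3, -2) (multiplying out reproduces the displayed K). The nonzero eigenvalues of U V^T coincide with those of the 2 x 2 matrix G = V^T U = [[v1·u1, v1·u2], [v2·u1, v2·u2]] = [[-7, 4], [6, 6]], and by the Sylvester determinant identity det(I_4 - U V^T) = det(I_2 - V^T U) = det([[8, -4], [-6, -5]]) = (8)(-5) - (-4)(-6) = -64. (Direct check: I - K =
[[-3, 5, -5, 2],
 [1, 2, 2, 4],
 [-1, -1, -1, -4],
 [-3, 6, -3, 7]]
has determinant -64.) The finite-dimensional Fredholm alternative says: either (I - K) is invertible, or ker(I - K) ≠ {0} and then range(I - K) = ker((I - K)^*)^⊥, with dim ker(I - K) = dim ker((I - K)^*). Since det(I - K) ≠ 0, 1 is not an eigenvalue of K and ker(I - K) = {0}, so we are in the first case: for every y there is a unique x = (I - K)^(-1) y. (Explicitly, by the Woodbury identity, (I - U V^T)^(-1) = I + U (I_2 - G)^(-1) V^T.)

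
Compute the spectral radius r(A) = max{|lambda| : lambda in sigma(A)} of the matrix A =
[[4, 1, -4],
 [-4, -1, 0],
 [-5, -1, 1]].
r(A) ≈ 6.6478

The eigenvalues of A are the roots of its characteristic polynomial. With M = A (coefficients from the trace, the sum of principal 2x2 minors, and det A):
  p(λ) = det(λ I - M) = λ^3 - 4λ^2 - 17λ - 4.
No integer candidate from the rational root theorem (±divisors of 4) is a root, so the roots are irrational. The cubic discriminant is Δ = 17924 > 0, so there are three distinct real roots. p(-3) = -16 and p(-2) = 6 have opposite signs, so a root lies in (-3, -2); Newton's method refines it to λ ≈ -2.3967. p(-1) = 8 and p(0) = -4 have opposite signs, so a root lies in (-1, 0); Newton's method refines it to λ ≈ -0.2511. p(6) = -34 and p(7) = 24 have opposite signs, so a root lies in (6, 7); Newton's method refines it to λ ≈ 6.6478. Check (Vieta): the three roots sum to 4, matching tr M = 4.
Thus the eigenvalues (to 4 decimals) are -2.3967 (modulus 2.3967); -0.2511 (modulus 0.2511); 6.6478 (modulus 6.6478). The spectral radius is the largest modulus: r(A) ≈ 6.6478. (Cross-check: r(A) ≤ ||A||_2 ≈ 8.3029; equality holds whenever A is normal, though it can also hold for some non-normal A.)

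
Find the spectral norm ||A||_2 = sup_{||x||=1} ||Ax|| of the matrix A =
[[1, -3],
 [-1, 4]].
||A||_2 = sqrt((27 + sqrt(725))/2) ≈ 5.1926 (= sqrt(largest eigenvalue of A^T A))

||A||_2 = sigma_max(A) = sqrt(lambda_max(A^T A)). Form the symmetric matrix M = A^T A =
[[2, -7],
 [-7, 25]].
Its characteristic polynomial (trace, determinant of M give the coefficients) is
  p(λ) = det(λ I - M) = λ^2 - 27λ + 1.
For λ^2 - 27λ + 1 the discriminant is 725. It is nonnegative but not a perfect square, so the roots are real and irrational: λ = (27 ± sqrt(725))/2 ≈ 26.9629, 0.0371.
So the eigenvalues of A^T A are ≈ 0.0371, 26.9629 (all ≥ 0, as they must be for A^T A). The largest is λ_max = (27 + sqrt(725))/2 ≈ 26.9629, hence ||A||_2 = sqrt(λ_max) = sqrt((27 + sqrt(725))/2) ≈ 5.1926.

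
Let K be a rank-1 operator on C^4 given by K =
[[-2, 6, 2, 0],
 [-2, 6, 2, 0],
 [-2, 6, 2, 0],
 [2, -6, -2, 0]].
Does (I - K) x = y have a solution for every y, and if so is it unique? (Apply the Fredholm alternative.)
(I - K) is invertible (det(I - K) = -5 ≠ 0), so for every y in C^4 the equation (I - K) x = y has a unique solution.

K has rank 1, so it is an outer product K = u v^T: every row of K is a multiple of one row vector. Reading off the entries, u = (2, 2, 2, -2) and v = (-1, 3, 1, 0) (row i of K equals u_i·v^T). A rank-one matrix u v^T satisfies K u = u (v·u) and kills the (3)-dimensional subspace v^⊥, so its characteristic polynomial is lambda^3 (lambda - v·u) with v·u = tr K = 6. Hence the eigenvalues of I - K are 1 (multiplicity 3) and 1 - (6) = -5, so det(I - K) = -5. (Direct check: I - K =
[[3, -6, -2, 0],
 [2, -5, -2, 0],
 [2, -6, -1, 0],
 [-2, 6, 2, 1]]
has determinant -5.) The finite-dimensional Fredholm alternative says: either (I - K) is invertible, or ker(I - K) ≠ {0} and then range(I - K) = ker((I - K)^*)^⊥, with dim ker(I - K) = dim ker((I - K)^*). Since det(I - K) ≠ 0, 1 is not an eigenvalue of K and ker(I - K) = {0}, so we are in the first case: for every y there is a unique x = (I - K)^(-1) y. Explicitly, by the Sherman–Morrison formula, (I - u v^T)^(-1) = I + u v^T/(1 - v·u), i.e. (I - K)^(-1) = I + K/(-5).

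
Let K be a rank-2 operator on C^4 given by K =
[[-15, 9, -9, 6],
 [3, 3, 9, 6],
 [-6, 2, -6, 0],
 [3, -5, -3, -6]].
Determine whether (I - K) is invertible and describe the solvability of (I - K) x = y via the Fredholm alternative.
(I - K) is invertible (det(I - K) = 73 ≠ 0), so for every y in C^4 the equation (I - K) x = y has a unique solution.

K has rank 2 and factors as K = U V^T = u1 v1^T + u2 v2^T with u1 = (-3, 3, -2, -1), v1 = (3, -1, 3, 0), u2 = (-2, -2, 0, 2), v2 = (3, -3, 0, -3) (multiplying out reproduces the displayed K). The nonzero eigenvalues of U V^T coincide with those of the 2 x 2 matrix G = V^T U = [[v1·u1, v1·u2], [v2·u1, v2·u2]] = [[-18, -4], [-15, -6]], and by the Sylvester determinant identity det(I_4 - U V^T) = det(I_2 - V^T U) = det([[19, 4], [15, 7]]) = (19)(7) - (4)(15) = 73. (Direct check: I - K =
[[16, -9, 9, -6],
 [-3, -2, -9, -6],
 [6, -2, 7, 0],
 [-3, 5, 3, 7]]
has determinant 73.) The finite-dimensional Fredholm alternative says: either (I - K) is invertible, or ker(I - K) ≠ {0} and then range(I - K) = ker((I - K)^*)^⊥, with dim ker(I - K) = dim ker((I - K)^*). Since det(I - K) ≠ 0, 1 is not an eigenvalue of K and ker(I - K) = {0}, so we are in the first case: for every y there is a unique x = (I - K)^(-1) y. (Explicitly, by the Woodbury identity, (I - U V^T)^(-1) = I + U (I_2 - G)^(-1) V^T.)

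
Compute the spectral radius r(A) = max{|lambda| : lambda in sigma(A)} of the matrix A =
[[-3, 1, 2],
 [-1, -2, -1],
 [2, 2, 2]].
r(A) = (5 + sqrt(5))/2 ≈ 3.618

The eigenvalues of A are the roots of its characteristic polynomial. With M = A (coefficients from the trace, the sum of principal 2x2 minors, and det A):
  p(λ) = det(λ I - M) = λ^3 + 3λ^2 - 5λ - 10.
By the rational root theorem any rational root is an integer divisor of 10. Testing λ = 2: p(2) = 8 + 12 - 10 - 10 = 0, so λ = 2 is a root. Dividing out (λ - 2) leaves p(λ) = (λ - 2)(λ^2 + 5λ + 5). For λ^2 + 5λ + 5 the discriminant is 5. It is nonnegative but not a perfect square, so the roots are real and irrational: λ = (-5 ± sqrt(5))/2 ≈ -1.382, -3.618.
Thus the eigenvalues (to 4 decimals) are -1.382 (modulus 1.382); -3.618 (modulus 3.618); 2 (modulus 2). The spectral radius is the largest modulus: r(A) = (5 + sqrt(5))/2 ≈ 3.618. (Cross-check: r(A) ≤ ||A||_2 ≈ 4.1993; equality holds whenever A is normal, though it can also hold for some non-normal A.)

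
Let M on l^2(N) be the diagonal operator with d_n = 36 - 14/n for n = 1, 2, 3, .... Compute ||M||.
||M|| = 36

For a diagonal operator on l^2 with entries d_n, ||M|| = sup_n |d_n|. Here d_1 = 22, d_2 = 29, ..., and d_n = 36 - 14/n increases monotonically toward 36. All terms lie in [22, 36), so |d_n| = d_n and the supremum is the limit 36, which is not attained by any individual d_n. Hence ||M|| = 36.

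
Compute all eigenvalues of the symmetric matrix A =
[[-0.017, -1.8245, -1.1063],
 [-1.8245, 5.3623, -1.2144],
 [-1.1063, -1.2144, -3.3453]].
sigma(A) ≈ {-4, 0, 6}

A is real symmetric, so its spectrum consists of real eigenvalues. Expanding the characteristic polynomial of the displayed matrix gives
  det(λ I - A) = p(λ) = λ^3 + (-2)λ^2 + (-24)λ + (0).
Solving p(λ) = 0 yields eigenvalues ≈ -4, 0, 6. (A is shown rounded to 4 decimals, so these recover the underlying integer eigenvalues to within that precision.)
Verification: the trace of A = 2 equals the sum of eigenvalues 2, and det(A) ≈ 0.0005 matches the eigenvalue product 0.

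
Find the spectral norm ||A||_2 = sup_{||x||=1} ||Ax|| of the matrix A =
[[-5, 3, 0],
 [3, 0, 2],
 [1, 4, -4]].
||A||_2 ≈ 6.8559 (= sqrt(largest eigenvalue of A^T A))

||A||_2 = sigma_max(A) = sqrt(lambda_max(A^T A)). Form the symmetric matrix M = A^T A =
[[35, -11, 2],
 [-11, 25, -16],
 [2, -16, 20]].
Its characteristic polynomial (trace, sum of principal 2x2 minors, determinant of M give the coefficients) is
  p(λ) = det(λ I - M) = λ^3 - 80λ^2 + 1694λ - 6724.
No integer candidate from the rational root theorem (±divisors of 6724) is a root, so the roots are irrational. The cubic discriminant is Δ = 331792752 > 0, so there are three distinct real roots. p(5) = -129 and p(6) = 776 have opposite signs, so a root lies in (5, 6); Newton's method refines it to λ ≈ 5.1343. p(27) = 377 and p(28) = -60 have opposite signs, so a root lies in (27, 28); Newton's method refines it to λ ≈ 27.8619. p(47) = -3 and p(48) = 860 have opposite signs, so a root lies in (47, 48); Newton's method refines it to λ ≈ 47.0037. Check (Vieta): the three roots sum to 80, matching tr M = 80.
So the eigenvalues of A^T A are ≈ 5.1343, 27.8619, 47.0037 (all ≥ 0, as they must be for A^T A). The largest is λ_max ≈ 47.0037, hence ||A||_2 = sqrt(λ_max) ≈ 6.8559.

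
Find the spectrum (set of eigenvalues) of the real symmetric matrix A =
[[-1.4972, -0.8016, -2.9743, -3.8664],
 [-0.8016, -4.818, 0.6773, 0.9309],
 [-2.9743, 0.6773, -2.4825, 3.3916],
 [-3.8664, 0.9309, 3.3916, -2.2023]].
sigma(A) ≈ {-6, -5, 5} (-5 with multiplicity 2)

A is real symmetric, so its spectrum consists of real eigenvalues. Expanding the characteristic polynomial of the displayed matrix gives
  det(λ I - A) = p(λ) = λ^4 + (11)λ^3 + (5)λ^2 + (-275.0019)λ + (-750.0052).
Solving p(λ) = 0 yields eigenvalues ≈ -6, -5, -5, 5. (A is shown rounded to 4 decimals, so these recover the underlying integer eigenvalues to within that precision.)
Verification: the trace of A = -11 equals the sum of eigenvalues -11, and det(A) ≈ -750.0052 matches the eigenvalue product -750.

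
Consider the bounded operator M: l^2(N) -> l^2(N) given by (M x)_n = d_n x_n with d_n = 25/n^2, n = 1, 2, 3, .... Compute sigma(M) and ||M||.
sigma(M) = {25/n^2 : n ≥ 1} ∪ {0}; ||M|| = 25

A bounded diagonal operator on l^2 with diagonal entries d_n has spectrum equal to the closure of {d_n : n ≥ 1}: every d_n is an eigenvalue (with eigenvector e_n), so {d_n} ⊂ sigma(M); the spectrum is closed, so its closure is too; and for lambda not in the closure, (M - lambda I) has bounded inverse (the diagonal entries 1/(d_n - lambda) are bounded). For our sequence d_n = 25/n^2, n = 1, 2, 3, ...:
  - {d_n} = {25/n^2 : n ≥ 1}; the only limit point is 0
  - closure = {25/n^2 : n ≥ 1} ∪ {0}
For the norm: a diagonal operator has ||M|| = sup_n |d_n|. Here d_n = 25/n^2 is positive and decreasing, so sup_n |d_n| = d_1 = 25. So ||M|| = 25.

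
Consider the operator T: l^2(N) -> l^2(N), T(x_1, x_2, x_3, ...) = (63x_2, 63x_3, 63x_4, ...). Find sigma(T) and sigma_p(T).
sigma(T) = closed disk {z in C : |z| ≤ 63}; sigma_p(T) = open disk {z in C : |z| < 63}

Note T = 63·V where V is the unit left shift (V x)_k = x_{k+1}; so sigma(T) = 63·sigma(V) and ||T|| = 63||V||. ||T x||^2 = 3969sum_{k≥2} |x_k|^2 ≤ 3969||x||^2, with equality on {x : x_1 = 0}, so ||T|| = 63. For any lambda with |lambda| < 63, set r = lambda/63 (|r| < 1); the vector x = (1, r, r^2, ...) is in l^2 and satisfies T x = 63(r, r^2, ...) = lambda x, so lambda is an eigenvalue. On the boundary |lambda| = 63 the geometric series diverges, so no l^2 eigenvector exists, but these lambda lie in the approximate point spectrum. Hence sigma(T) is the closed disk of radius 63 and sigma_p(T) is the open disk.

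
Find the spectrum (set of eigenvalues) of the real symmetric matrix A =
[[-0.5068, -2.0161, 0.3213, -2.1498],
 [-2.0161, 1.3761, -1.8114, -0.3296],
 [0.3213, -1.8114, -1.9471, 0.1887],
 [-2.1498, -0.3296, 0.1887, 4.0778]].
sigma(A) ≈ {-3, -2, 3, 5}

A is real symmetric, so its spectrum consists of real eigenvalues. Expanding the characteristic polynomial of the displayed matrix gives
  det(λ I - A) = p(λ) = λ^4 + (-3)λ^3 + (-19)λ^2 + (27)λ + (90).
Solving p(λ) = 0 yields eigenvalues ≈ -3, -2, 3, 5. (A is shown rounded to 4 decimals, so these recover the underlying integer eigenvalues to within that precision.)
Verification: the trace of A = 3 equals the sum of eigenvalues 3, and det(A) ≈ 90.0001 matches the eigenvalue product 90.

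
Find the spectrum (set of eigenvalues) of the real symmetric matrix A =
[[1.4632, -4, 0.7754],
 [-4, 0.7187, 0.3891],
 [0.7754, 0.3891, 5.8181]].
sigma(A) ≈ {-3, 5, 6}

A is real symmetric, so its spectrum consists of real eigenvalues. Expanding the characteristic polynomial of the displayed matrix gives
  det(λ I - A) = p(λ) = λ^3 + (-8)λ^2 + (-3)λ + (90).
Solving p(λ) = 0 yields eigenvalues ≈ -3, 5, 6. (A is shown rounded to 4 decimals, so these recover the underlying integer eigenvalues to within that precision.)
Verification: the trace of A = 8 equals the sum of eigenvalues 8, and det(A) ≈ -90.0009 matches the eigenvalue product -90.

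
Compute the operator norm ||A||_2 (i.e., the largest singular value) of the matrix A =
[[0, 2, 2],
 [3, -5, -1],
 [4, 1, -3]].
||A||_2 ≈ 6.7459 (= sqrt(largest eigenvalue of A^T A))

||A||_2 = sigma_max(A) = sqrt(lambda_max(A^T A)). Form the symmetric matrix M = A^T A =
[[25, -11, -15],
 [-11, 30, 6],
 [-15, 6, 14]].
Its characteristic polynomial (trace, sum of principal 2x2 minors, determinant of M give the coefficients) is
  p(λ) = det(λ I - M) = λ^3 - 69λ^2 + 1138λ - 3136.
No integer candidate from the rational root theorem (±divisors of 3136) is a root, so the roots are irrational. The cubic discriminant is Δ = 316725764 > 0, so there are three distinct real roots. p(3) = -316 and p(4) = 376 have opposite signs, so a root lies in (3, 4); Newton's method refines it to λ ≈ 3.4358. p(20) = 24 and p(21) = -406 have opposite signs, so a root lies in (20, 21); Newton's method refines it to λ ≈ 20.0568. p(45) = -526 and p(46) = 544 have opposite signs, so a root lies in (45, 46); Newton's method refines it to λ ≈ 45.5074. Check (Vieta): the three roots sum to 69, matching tr M = 69.
So the eigenvalues of A^T A are ≈ 3.4358, 20.0568, 45.5074 (all ≥ 0, as they must be for A^T A). The largest is λ_max ≈ 45.5074, hence ||A||_2 = sqrt(λ_max) ≈ 6.7459.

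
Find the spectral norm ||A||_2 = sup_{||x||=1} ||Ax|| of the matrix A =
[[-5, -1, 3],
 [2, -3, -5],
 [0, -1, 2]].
||A||_2 ≈ 7.7666 (= sqrt(largest eigenvalue of A^T A))

||A||_2 = sigma_max(A) = sqrt(lambda_max(A^T A)). Form the symmetric matrix M = A^T A =
[[29, -1, -25],
 [-1, 11, 10],
 [-25, 10, 38]].
Its characteristic polynomial (trace, sum of principal 2x2 minors, determinant of M give the coefficients) is
  p(λ) = det(λ I - M) = λ^3 - 78λ^2 + 1113λ - 2809.
No integer candidate from the rational root theorem (±divisors of 2809) is a root, so the roots are irrational. The cubic discriminant is Δ = 866051217 > 0, so there are three distinct real roots. p(3) = -145 and p(4) = 459 have opposite signs, so a root lies in (3, 4); Newton's method refines it to λ ≈ 3.2208. p(14) = 229 and p(15) = -289 have opposite signs, so a root lies in (14, 15); Newton's method refines it to λ ≈ 14.4586. p(60) = -829 and p(61) = 1827 have opposite signs, so a root lies in (60, 61); Newton's method refines it to λ ≈ 60.3206. Check (Vieta): the three roots sum to 78, matching tr M = 78.
So the eigenvalues of A^T A are ≈ 3.2208, 14.4586, 60.3206 (all ≥ 0, as they must be for A^T A). The largest is λ_max ≈ 60.3206, hence ||A||_2 = sqrt(λ_max) ≈ 7.7666.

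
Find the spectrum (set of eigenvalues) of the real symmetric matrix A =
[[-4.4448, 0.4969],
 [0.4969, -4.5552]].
sigma(A) ≈ {-5, -4}

A is real symmetric, so its spectrum consists of real eigenvalues. Expanding the characteristic polynomial of the displayed matrix gives
  det(λ I - A) = p(λ) = λ^2 + (9)λ + (20).
Solving p(λ) = 0 yields eigenvalues ≈ -5, -4. (A is shown rounded to 4 decimals, so these recover the underlying integer eigenvalues to within that precision.)
Verification: the trace of A = -9 equals the sum of eigenvalues -9, and det(A) ≈ 20.0000 matches the eigenvalue product 20.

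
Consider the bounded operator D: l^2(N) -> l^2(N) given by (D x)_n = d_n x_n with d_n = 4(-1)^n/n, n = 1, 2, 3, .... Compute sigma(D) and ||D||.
sigma(D) = {4(-1)^n/n : n ≥ 1} ∪ {0}; ||D|| = 4

A bounded diagonal operator on l^2 with diagonal entries d_n has spectrum equal to the closure of {d_n : n ≥ 1}: every d_n is an eigenvalue (with eigenvector e_n), so {d_n} ⊂ sigma(D); the spectrum is closed, so its closure is too; and for lambda not in the closure, (D - lambda I) has bounded inverse (the diagonal entries 1/(d_n - lambda) are bounded). For our sequence d_n = 4(-1)^n/n, n = 1, 2, 3, ...:
  - {d_n} = {4(-1)^n/n : n ≥ 1}; the only limit point is 0
  - closure = {4(-1)^n/n : n ≥ 1} ∪ {0}
For the norm: a diagonal operator has ||D|| = sup_n |d_n|. Here |d_n| = 4/n is decreasing, so sup_n |d_n| = |d_1| = 4. So ||D|| = 4.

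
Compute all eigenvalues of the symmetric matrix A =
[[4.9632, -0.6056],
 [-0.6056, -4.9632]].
sigma(A) ≈ {-5, 5}

A is real symmetric, so its spectrum consists of real eigenvalues. Expanding the characteristic polynomial of the displayed matrix gives
  det(λ I - A) = p(λ) = λ^2 + (0)λ + (-25).
Solving p(λ) = 0 yields eigenvalues ≈ -5, 5. (A is shown rounded to 4 decimals, so these recover the underlying integer eigenvalues to within that precision.)
Verification: the trace of A = 0 equals the sum of eigenvalues 0, and det(A) ≈ -25.0001 matches the eigenvalue product -25.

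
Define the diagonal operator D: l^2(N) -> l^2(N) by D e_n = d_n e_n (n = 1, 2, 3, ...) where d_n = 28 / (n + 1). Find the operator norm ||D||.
||D|| = 14 (attained at n = 1)

For D diagonal, ||D|| = sup_n |d_n| = sup_n 28/(n + 1). This is positive and strictly decreasing in n, so the supremum is attained at n = 1: d_1 = 28/(1 + 1) = 14. Hence ||D|| = 14.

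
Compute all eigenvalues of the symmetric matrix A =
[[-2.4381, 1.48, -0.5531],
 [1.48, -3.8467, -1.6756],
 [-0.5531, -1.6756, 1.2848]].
sigma(A) ≈ {-5, -2, 2}

A is real symmetric, so its spectrum consists of real eigenvalues. Expanding the characteristic polynomial of the displayed matrix gives
  det(λ I - A) = p(λ) = λ^3 + (5)λ^2 + (-4)λ + (-20).
Solving p(λ) = 0 yields eigenvalues ≈ -5, -2, 2. (A is shown rounded to 4 decimals, so these recover the underlying integer eigenvalues to within that precision.)
Verification: the trace of A = -5 equals the sum of eigenvalues -5, and det(A) ≈ 20.0008 matches the eigenvalue product 20.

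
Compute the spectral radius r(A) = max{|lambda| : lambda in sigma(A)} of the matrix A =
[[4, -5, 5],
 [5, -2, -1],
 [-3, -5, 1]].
r(A) ≈ 7.128

The eigenvalues of A are the roots of its characteristic polynomial. With M = A (coefficients from the trace, the sum of principal 2x2 minors, and det A):
  p(λ) = det(λ I - M) = λ^3 - 3λ^2 + 29λ + 173.
No integer candidate from the rational root theorem (±divisors of 173) is a root, so the roots are irrational. The cubic discriminant is Δ = -1150304 < 0, so there is one real root and a complex-conjugate pair. p(-4) = -55 and p(-3) = 32 have opposite signs, so a root lies in (-4, -3); Newton's method refines it to λ ≈ -3.4049. Dividing out (λ - (-3.4049)) leaves approximately λ^2 - 6.4049λ + 50.8085. For λ^2 - 6.4049λ + 50.8085 the discriminant is -162.2106. It is negative, so the remaining roots are the complex-conjugate pair λ ≈ 3.2025 ± 6.3681i. Their product equals the constant term, so |λ|^2 ≈ 50.8085 and |λ| ≈ 7.128.
Thus the eigenvalues (to 4 decimals) are -3.4049 (modulus 3.4049); 3.2025 ± 6.3681i (modulus 7.128). The spectral radius is the largest modulus: r(A) ≈ 7.128. (Cross-check: r(A) ≤ ||A||_2 ≈ 9.0958; equality holds whenever A is normal, though it can also hold for some non-normal A.)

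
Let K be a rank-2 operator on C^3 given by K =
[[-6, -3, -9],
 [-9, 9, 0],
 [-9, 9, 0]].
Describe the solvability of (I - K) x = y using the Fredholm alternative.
(I - K) is invertible (det(I - K) = -164 ≠ 0), so for every y in C^3 the equation (I - K) x = y has a unique solution.

K has rank 2 and factors as K = U V^T = u1 v1^T + u2 v2^T with u1 = (3, 0, 0), v1 = (-2, -1, -3), u2 = (0, -3, -3), v2 = (3, -3, 0) (multiplying out reproduces the displayed K). The nonzero eigenvalues of U V^T coincide with those of the 2 x 2 matrix G = V^T U = [[v1·u1, v1·u2], [v2·u1, v2·u2]] = [[-6, 12], [9, 9]], and by the Sylvester determinant identity det(I_3 - U V^T) = det(I_2 - V^T U) = det([[7, -12], [-9, -8]]) = (7)(-8) - (-12)(-9) = -164. (Direct check: I - K =
[[7, 3, 9],
 [9, -8, 0],
 [9, -9, 1]]
has determinant -164.) The finite-dimensional Fredholm alternative says: either (I - K) is invertible, or ker(I - K) ≠ {0} and then range(I - K) = ker((I - K)^*)^⊥, with dim ker(I - K) = dim ker((I - K)^*). Since det(I - K) ≠ 0, 1 is not an eigenvalue of K and ker(I - K) = {0}, so we are in the first case: for every y there is a unique x = (I - K)^(-1) y. (Explicitly, by the Woodbury identity, (I - U V^T)^(-1) = I + U (I_2 - G)^(-1) V^T.)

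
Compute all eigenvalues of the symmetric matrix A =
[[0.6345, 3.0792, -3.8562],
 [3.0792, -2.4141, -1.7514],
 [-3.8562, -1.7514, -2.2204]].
sigma(A) ≈ {-5, -4, 5}

A is real symmetric, so its spectrum consists of real eigenvalues. Expanding the characteristic polynomial of the displayed matrix gives
  det(λ I - A) = p(λ) = λ^3 + (4)λ^2 + (-25)λ + (-99.9981).
Solving p(λ) = 0 yields eigenvalues ≈ -5, -4, 5. (A is shown rounded to 4 decimals, so these recover the underlying integer eigenvalues to within that precision.)
Verification: the trace of A = -4 equals the sum of eigenvalues -4, and det(A) ≈ 99.9981 matches the eigenvalue product 100.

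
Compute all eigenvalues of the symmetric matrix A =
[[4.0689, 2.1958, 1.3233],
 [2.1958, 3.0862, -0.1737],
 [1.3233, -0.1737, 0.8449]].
sigma(A) ≈ {0, 2, 6}

A is real symmetric, so its spectrum consists of real eigenvalues. Expanding the characteristic polynomial of the displayed matrix gives
  det(λ I - A) = p(λ) = λ^3 + (-8)λ^2 + (12)λ + (0).
Solving p(λ) = 0 yields eigenvalues ≈ 0, 2, 6. (A is shown rounded to 4 decimals, so these recover the underlying integer eigenvalues to within that precision.)
Verification: the trace of A = 8 equals the sum of eigenvalues 8, and det(A) ≈ -0.0005 matches the eigenvalue product 0.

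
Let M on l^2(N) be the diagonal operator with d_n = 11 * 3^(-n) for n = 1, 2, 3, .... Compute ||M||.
||M|| = 11/3 (attained at n = 1)

For M diagonal, ||M|| = sup_n |d_n|. The sequence d_n = 11 * 3^(-n) is positive and strictly decreasing (ratio 3^(-1) < 1), so the supremum is d_1 = 11/3. Hence ||M|| = 11/3.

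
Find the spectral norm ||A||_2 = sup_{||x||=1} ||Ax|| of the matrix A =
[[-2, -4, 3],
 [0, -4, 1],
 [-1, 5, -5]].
||A||_2 ≈ 9.4105 (= sqrt(largest eigenvalue of A^T A))

||A||_2 = sigma_max(A) = sqrt(lambda_max(A^T A)). Form the symmetric matrix M = A^T A =
[[5, 3, -1],
 [3, 57, -41],
 [-1, -41, 35]].
Its characteristic polynomial (trace, sum of principal 2x2 minors, determinant of M give the coefficients) is
  p(λ) = det(λ I - M) = λ^3 - 97λ^2 + 764λ - 1444.
No integer candidate from the rational root theorem (±divisors of 1444) is a root, so the roots are irrational. The cubic discriminant is Δ = 306537904 > 0, so there are three distinct real roots. p(2) = -296 and p(3) = 2 have opposite signs, so a root lies in (2, 3); Newton's method refines it to λ ≈ 2.9905. p(5) = 76 and p(6) = -136 have opposite signs, so a root lies in (5, 6); Newton's method refines it to λ ≈ 5.4526. p(88) = -3908 and p(89) = 3184 have opposite signs, so a root lies in (88, 89); Newton's method refines it to λ ≈ 88.5569. Check (Vieta): the three roots sum to 97, matching tr M = 97.
So the eigenvalues of A^T A are ≈ 2.9905, 5.4526, 88.5569 (all ≥ 0, as they must be for A^T A). The largest is λ_max ≈ 88.5569, hence ||A||_2 = sqrt(λ_max) ≈ 9.4105.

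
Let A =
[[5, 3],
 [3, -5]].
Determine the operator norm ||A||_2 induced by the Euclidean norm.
||A||_2 = sqrt(34) ≈ 5.831 (= sqrt(largest eigenvalue of A^T A))

||A||_2 = sigma_max(A) = sqrt(lambda_max(A^T A)). Form the symmetric matrix M = A^T A =
[[34, 0],
 [0, 34]].
Its characteristic polynomial (trace, determinant of M give the coefficients) is
  p(λ) = det(λ I - M) = λ^2 - 68λ + 1156.
For λ^2 - 68λ + 1156 the discriminant is 0. It is a perfect square (0^2), so the roots are rational: λ = (68 ± 0)/2 = 34, 34.
So the eigenvalues of A^T A are ≈ 34, 34 (all ≥ 0, as they must be for A^T A). The largest is λ_max = 34, hence ||A||_2 = sqrt(λ_max) = sqrt(34) ≈ 5.831.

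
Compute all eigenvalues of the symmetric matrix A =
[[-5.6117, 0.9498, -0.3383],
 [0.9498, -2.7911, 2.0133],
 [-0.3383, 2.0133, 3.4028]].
sigma(A) ≈ {-6, -3, 4}

A is real symmetric, so its spectrum consists of real eigenvalues. Expanding the characteristic polynomial of the displayed matrix gives
  det(λ I - A) = p(λ) = λ^3 + (5)λ^2 + (-18)λ + (-72).
Solving p(λ) = 0 yields eigenvalues ≈ -6, -3, 4. (A is shown rounded to 4 decimals, so these recover the underlying integer eigenvalues to within that precision.)
Verification: the trace of A = -5 equals the sum of eigenvalues -5, and det(A) ≈ 71.9996 matches the eigenvalue product 72.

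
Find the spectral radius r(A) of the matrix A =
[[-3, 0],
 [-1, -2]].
r(A) = 3

The eigenvalues of A are the roots of its characteristic polynomial. With M = A (coefficients from the trace and determinant):
  p(λ) = det(λ I - M) = λ^2 + 5λ + 6.
For λ^2 + 5λ + 6 the discriminant is 1. It is a perfect square (1^2), so the roots are rational: λ = (-5 ± 1)/2 = -2, -3.
Thus the eigenvalues (to 4 decimals) are -2 (modulus 2); -3 (modulus 3). The spectral radius is the largest modulus: r(A) = 3. (Cross-check: r(A) ≤ ||A||_2 ≈ 3.2566; equality holds whenever A is normal, though it can also hold for some non-normal A.)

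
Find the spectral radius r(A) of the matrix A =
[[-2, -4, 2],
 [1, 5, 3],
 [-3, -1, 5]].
r(A) ≈ 5.7052

The eigenvalues of A are the roots of its characteristic polynomial. With M = A (coefficients from the trace, the sum of principal 2x2 minors, and det A):
  p(λ) = det(λ I - M) = λ^3 - 8λ^2 + 18λ - 28.
No integer candidate from the rational root theorem (±divisors of 28) is a root, so the roots are irrational. The cubic discriminant is Δ = -8528 < 0, so there is one real root and a complex-conjugate pair. p(5) = -13 and p(6) = 8 have opposite signs, so a root lies in (5, 6); Newton's method refines it to λ ≈ 5.7052. Dividing out (λ - (5.7052)) leaves approximately λ^2 - 2.2948λ + 4.9078. For λ^2 - 2.2948λ + 4.9078 the discriminant is -14.3651. It is negative, so the remaining roots are the complex-conjugate pair λ ≈ 1.1474 ± 1.8951i. Their product equals the constant term, so |λ|^2 ≈ 4.9078 and |λ| ≈ 2.2154.
Thus the eigenvalues (to 4 decimals) are 5.7052 (modulus 5.7052); 1.1474 ± 1.8951i (modulus 2.2154). The spectral radius is the largest modulus: r(A) ≈ 5.7052. (Cross-check: r(A) ≤ ||A||_2 ≈ 7.2048; equality holds whenever A is normal, though it can also hold for some non-normal A.)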